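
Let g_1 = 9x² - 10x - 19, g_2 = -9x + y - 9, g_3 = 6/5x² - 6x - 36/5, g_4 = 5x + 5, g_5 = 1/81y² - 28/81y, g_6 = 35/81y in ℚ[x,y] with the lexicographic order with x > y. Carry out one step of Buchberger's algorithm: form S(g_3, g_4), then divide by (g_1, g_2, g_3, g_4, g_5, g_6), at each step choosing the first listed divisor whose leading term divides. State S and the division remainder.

S(g_3, g_4) = -6x - 6; remainder on division = 0.

lcm(LM(g_3), LM(g_4)) = x².
S = (lcm/LT(g_3))·g_3 − (lcm/LT(g_4))·g_4 = -6x - 6.
Reduce S modulo (g_1, g_2, g_3, g_4, g_5, g_6) in that order:
  leading term x: subtract (⅔)·g_2 from -6x - 6 → -⅔y
  leading term y: subtract (-54/35)·g_6 from -⅔y → 0
The remainder is 0, so this S-polynomial contributes no new basis element.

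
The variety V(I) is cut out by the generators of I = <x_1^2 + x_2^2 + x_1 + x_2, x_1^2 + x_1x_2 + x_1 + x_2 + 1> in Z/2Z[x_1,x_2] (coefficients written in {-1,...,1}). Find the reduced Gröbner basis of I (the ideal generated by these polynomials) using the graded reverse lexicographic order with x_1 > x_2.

f_1 = x_1^2 + x_2^2 + x_1 + x_2, LT = x_1^2.
f_2 = x_1^2 + x_1x_2 + x_1 + x_2 + 1, LT = x_1^2.

S(f_1,f_2): lcm = x_1^2. S = x_1x_2 + x_2^2 + 1.
  leading term x_1x_2: no divisor's leading term divides it; move x_1x_2 to the remainder.
  leading term x_2^2: no divisor's leading term divides it; move x_2^2 to the remainder.
  leading term 1: no divisor's leading term divides it; move 1 to the remainder.
  remainder x_1x_2 + x_2^2 + 1 ≠ 0; add g_3 = x_1x_2 + x_2^2 + 1 to the basis.

S(f_1,g_3): lcm = x_1^2x_2. S = x_1x_2^2 + x_2^3 + x_1x_2 + x_2^2 + x_1.
  leading term x_1x_2^2: subtract (x_2)·g_3 from x_1x_2^2 + x_2^3 + x_1x_2 + x_2^2 + x_1 → x_1x_2 + x_2^2 + x_1 + x_2
  leading term x_1x_2: subtract (1)·g_3 from x_1x_2 + x_2^2 + x_1 + x_2 → x_1 + x_2 + 1
  leading term x_1: no divisor's leading term divides it; move x_1 to the remainder.
  leading term x_2: no divisor's leading term divides it; move x_2 to the remainder.
  leading term 1: no divisor's leading term divides it; move 1 to the remainder.
  remainder x_1 + x_2 + 1 ≠ 0; add g_4 = x_1 + x_2 + 1 to the basis.

S(f_1,g_4): lcm = x_1^2. S = x_1x_2 + x_2^2 + x_2.
  leading term x_1x_2: subtract (1)·g_3 from x_1x_2 + x_2^2 + x_2 → x_2 + 1
  leading term x_2: no divisor's leading term divides it; move x_2 to the remainder.
  leading term 1: no divisor's leading term divides it; move 1 to the remainder.
  remainder x_2 + 1 ≠ 0; add g_5 = x_2 + 1 to the basis.

The other S-polynomials (S(f_2,g_3), S(f_2,g_4), S(g_3,g_4), S(f_1,g_5), S(f_2,g_5), S(g_3,g_5), S(g_4,g_5)) all reduce to 0 modulo the current basis, so we have a Gröbner basis.
Inter-reduce: drop elements whose leading term is divisible by another's, tail-reduce, and make monic.

G = {x_1, x_2 + 1}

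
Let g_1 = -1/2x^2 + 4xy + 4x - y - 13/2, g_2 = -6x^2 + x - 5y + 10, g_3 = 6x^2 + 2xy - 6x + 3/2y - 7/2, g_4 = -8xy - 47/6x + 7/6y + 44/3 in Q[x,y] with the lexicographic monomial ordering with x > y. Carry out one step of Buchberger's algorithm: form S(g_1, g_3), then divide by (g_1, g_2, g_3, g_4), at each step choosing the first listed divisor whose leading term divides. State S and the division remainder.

lcm(LM(g_1), LM(g_3)) = x^2.
S = (lcm/LT(g_1))·g_1 − (lcm/LT(g_3))·g_3 = -25/3xy - 7x + 7/4y + 163/12.
Reduce S modulo (g_1, g_2, g_3, g_4) in that order:
  leading term xy: subtract (25/24)·g_4 from -25/3xy - 7x + 7/4y + 163/12 → 167/144x + 77/144y - 61/36
  leading term x: no divisor's leading term divides it; move 167/144x to the remainder.
  leading term y: no divisor's leading term divides it; move 77/144y to the remainder.
  leading term 1: no divisor's leading term divides it; move -61/36 to the remainder.
The remainder 167/144x + 77/144y - 61/36 is nonzero, so it would be added as the next basis element.

S(g_1, g_3) = -25/3xy - 7x + 7/4y + 163/12; remainder on division = 167/144x + 77/144y - 61/36.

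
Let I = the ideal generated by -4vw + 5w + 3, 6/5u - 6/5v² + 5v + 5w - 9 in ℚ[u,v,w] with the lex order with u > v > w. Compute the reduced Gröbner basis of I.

G = {u - v² + 25/6v + 25/6w - 15/2, vw - 5/4w - ¾}

f_1 = -4vw + 5w + 3, LT = vw.
f_2 = 6/5u - 6/5v² + 5v + 5w - 9, LT = u.

The S-polynomials (S(f_1,f_2)) all reduce to 0 modulo the current basis, so we have a Gröbner basis.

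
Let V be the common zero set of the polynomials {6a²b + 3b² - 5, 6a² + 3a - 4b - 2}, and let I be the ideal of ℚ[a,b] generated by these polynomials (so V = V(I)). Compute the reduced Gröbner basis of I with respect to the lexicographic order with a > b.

f_1 = 6a²b + 3b² - 5, LT = a²b.
f_2 = 6a² + 3a - 4b - 2, LT = a².

S(f_1,f_2): lcm = a²b. S = -½ab + 7/6b² + ⅓b - ⅚.
  leading term ab: no divisor's leading term divides it; move -½ab to the remainder.
  leading term b²: no divisor's leading term divides it; move 7/6b² to the remainder.
  leading term b: no divisor's leading term divides it; move ⅓b to the remainder.
  leading term 1: no divisor's leading term divides it; move -⅚ to the remainder.
  remainder -½ab + 7/6b² + ⅓b - ⅚ ≠ 0; add g_3 = -½ab + 7/6b² + ⅓b - ⅚ to the basis.

S(f_1,g_3): lcm = a²b. S = 7/3ab² + ⅔ab - 5/3a + ½b² - ⅚.
  leading term ab²: subtract (-14/3b)·g_3 from 7/3ab² + ⅔ab - 5/3a + ½b² - ⅚ → ⅔ab - 5/3a + 49/9b³ + 37/18b² - 35/9b - ⅚
  leading term ab: subtract (-4/3)·g_3 from ⅔ab - 5/3a + 49/9b³ + 37/18b² - 35/9b - ⅚ → -5/3a + 49/9b³ + 65/18b² - 31/9b - 35/18
  leading term a: no divisor's leading term divides it; move -5/3a to the remainder.
  leading term b³: no divisor's leading term divides it; move 49/9b³ to the remainder.
  leading term b²: no divisor's leading term divides it; move 65/18b² to the remainder.
  leading term b: no divisor's leading term divides it; move -31/9b to the remainder.
  leading term 1: no divisor's leading term divides it; move -35/18 to the remainder.
  remainder -5/3a + 49/9b³ + 65/18b² - 31/9b - 35/18 ≠ 0; add g_4 = -5/3a + 49/9b³ + 65/18b² - 31/9b - 35/18 to the basis.

S(f_1,g_4): lcm = a²b. S = 49/15ab⁴ + 13/6ab³ - 31/15ab² - 7/6ab + ½b² - ⅚.
  leading term ab⁴: subtract (-98/15b³)·g_3 from 49/15ab⁴ + 13/6ab³ - 31/15ab² - 7/6ab + ½b² - ⅚ → 13/6ab³ - 31/15ab² - 7/6ab + 343/45b⁵ + 98/45b⁴ - 49/9b³ + ½b² - ⅚
  leading term ab³: subtract (-13/3b²)·g_3 from 13/6ab³ - 31/15ab² - 7/6ab + 343/45b⁵ + 98/45b⁴ - 49/9b³ + ½b² - ⅚ → -31/15ab² - 7/6ab + 343/45b⁵ + 217/30b⁴ - 4b³ - 28/9b² - ⅚
  leading term ab²: subtract (62/15b)·g_3 from -31/15ab² - 7/6ab + 343/45b⁵ + 217/30b⁴ - 4b³ - 28/9b² - ⅚ → -7/6ab + 343/45b⁵ + 217/30b⁴ - 397/45b³ - 202/45b² + 31/9b - ⅚
  leading term ab: subtract (7/3)·g_3 from -7/6ab + 343/45b⁵ + 217/30b⁴ - 397/45b³ - 202/45b² + 31/9b - ⅚ → 343/45b⁵ + 217/30b⁴ - 397/45b³ - 649/90b² + 8/3b + 10/9
  leading term b⁵: no divisor's leading term divides it; move 343/45b⁵ to the remainder.
  leading term b⁴: no divisor's leading term divides it; move 217/30b⁴ to the remainder.
  leading term b³: no divisor's leading term divides it; move -397/45b³ to the remainder.
  leading term b²: no divisor's leading term divides it; move -649/90b² to the remainder.
  leading term b: no divisor's leading term divides it; move 8/3b to the remainder.
  leading term 1: no divisor's leading term divides it; move 10/9 to the remainder.
  remainder 343/45b⁵ + 217/30b⁴ - 397/45b³ - 649/90b² + 8/3b + 10/9 ≠ 0; add g_5 = 343/45b⁵ + 217/30b⁴ - 397/45b³ - 649/90b² + 8/3b + 10/9 to the basis.

S(f_2,g_4): lcm = a². S = 49/15ab³ + 13/6ab² - 31/15ab - ⅔a - ⅔b - ⅓.
  leading term ab³: subtract (-98/15b²)·g_3 from 49/15ab³ + 13/6ab² - 31/15ab - ⅔a - ⅔b - ⅓ → 13/6ab² - 31/15ab - ⅔a + 343/45b⁴ + 98/45b³ - 49/9b² - ⅔b - ⅓
  leading term ab²: subtract (-13/3b)·g_3 from 13/6ab² - 31/15ab - ⅔a + 343/45b⁴ + 98/45b³ - 49/9b² - ⅔b - ⅓ → -31/15ab - ⅔a + 343/45b⁴ + 217/30b³ - 4b² - 77/18b - ⅓
  leading term ab: subtract (62/15)·g_3 from -31/15ab - ⅔a + 343/45b⁴ + 217/30b³ - 4b² - 77/18b - ⅓ → -⅔a + 343/45b⁴ + 217/30b³ - 397/45b² - 509/90b + 28/9
  leading term a: subtract (⅖)·g_4 from -⅔a + 343/45b⁴ + 217/30b³ - 397/45b² - 509/90b + 28/9 → 343/45b⁴ + 91/18b³ - 154/15b² - 77/18b + 35/9
  leading term b⁴: no divisor's leading term divides it; move 343/45b⁴ to the remainder.
  leading term b³: no divisor's leading term divides it; move 91/18b³ to the remainder.
  leading term b²: no divisor's leading term divides it; move -154/15b² to the remainder.
  leading term b: no divisor's leading term divides it; move -77/18b to the remainder.
  leading term 1: no divisor's leading term divides it; move 35/9 to the remainder.
  remainder 343/45b⁴ + 91/18b³ - 154/15b² - 77/18b + 35/9 ≠ 0; add g_6 = 343/45b⁴ + 91/18b³ - 154/15b² - 77/18b + 35/9 to the basis.

The other S-polynomials (S(f_2,g_3), S(g_3,g_4), S(f_1,g_5), S(f_2,g_5), S(g_3,g_5), S(g_4,g_5), S(f_1,g_6), S(f_2,g_6), S(g_3,g_6), S(g_4,g_6), S(g_5,g_6)) all reduce to 0 modulo the current basis, so we have a Gröbner basis.
Inter-reduce: drop elements whose leading term is divisible by another's, tail-reduce, and make monic.

G = {a - 49/15b³ - 13/6b² + 31/15b + 7/6, b⁴ + 65/98b³ - 66/49b² - 55/98b + 25/49}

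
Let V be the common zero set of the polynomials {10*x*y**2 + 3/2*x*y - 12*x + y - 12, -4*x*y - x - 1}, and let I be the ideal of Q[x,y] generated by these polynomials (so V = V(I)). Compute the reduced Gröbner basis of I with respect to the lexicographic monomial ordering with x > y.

f_1 = 10*x*y**2 + 3/2*x*y - 12*x + y - 12, LT = x*y**2.
f_2 = -4*x*y - x - 1, LT = x*y.

S(f_1,f_2): lcm = x*y**2. S = -1/10*x*y - 6/5*x - 3/20*y - 6/5.
  leading term x*y: subtract (1/40)·f_2 from -1/10*x*y - 6/5*x - 3/20*y - 6/5 → -47/40*x - 3/20*y - 47/40
  leading term x: no divisor's leading term divides it; move -47/40*x to the remainder.
  leading term y: no divisor's leading term divides it; move -3/20*y to the remainder.
  leading term 1: no divisor's leading term divides it; move -47/40 to the remainder.
  remainder -47/40*x - 3/20*y - 47/40 ≠ 0; add g_3 = -47/40*x - 3/20*y - 47/40 to the basis.

S(f_1,g_3): lcm = x*y**2. S = 3/20*x*y - 6/5*x - 6/47*y**3 - y**2 + 1/10*y - 6/5.
  leading term x*y: subtract (-3/80)·f_2 from 3/20*x*y - 6/5*x - 6/47*y**3 - y**2 + 1/10*y - 6/5 → -99/80*x - 6/47*y**3 - y**2 + 1/10*y - 99/80
  leading term x: subtract (99/94)·g_3 from -99/80*x - 6/47*y**3 - y**2 + 1/10*y - 99/80 → -6/47*y**3 - y**2 + 97/376*y
  leading term y**3: no divisor's leading term divides it; move -6/47*y**3 to the remainder.
  leading term y**2: no divisor's leading term divides it; move -y**2 to the remainder.
  leading term y: no divisor's leading term divides it; move 97/376*y to the remainder.
  remainder -6/47*y**3 - y**2 + 97/376*y ≠ 0; add g_4 = -6/47*y**3 - y**2 + 97/376*y to the basis.

S(f_2,g_3): lcm = x*y. S = 1/4*x - 6/47*y**2 - y + 1/4.
  leading term x: subtract (-10/47)·g_3 from 1/4*x - 6/47*y**2 - y + 1/4 → -6/47*y**2 - 97/94*y
  leading term y**2: no divisor's leading term divides it; move -6/47*y**2 to the remainder.
  leading term y: no divisor's leading term divides it; move -97/94*y to the remainder.
  remainder -6/47*y**2 - 97/94*y ≠ 0; add g_5 = -6/47*y**2 - 97/94*y to the basis.

The other S-polynomials (S(f_1,g_4), S(f_2,g_4), S(g_3,g_4), S(f_1,g_5), S(f_2,g_5), S(g_3,g_5), S(g_4,g_5)) all reduce to 0 modulo the current basis, so we have a Gröbner basis.
Inter-reduce: drop elements whose leading term is divisible by another's, tail-reduce, and make monic.

G = {x + 6/47*y + 1, y**2 + 97/12*y}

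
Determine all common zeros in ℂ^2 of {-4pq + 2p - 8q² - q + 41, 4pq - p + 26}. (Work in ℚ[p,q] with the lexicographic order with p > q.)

{(2, -3), (-273/8 - 13*sqrt(377)/8, 25/16 - sqrt(377)/16), (-273/8 + 13*sqrt(377)/8, sqrt(377)/16 + 25/16)}

Compute a lex Gröbner basis by Buchberger's algorithm.
f_1 = -4pq + 2p - 8q² - q + 41, LT = pq.
f_2 = 4pq - p + 26, LT = pq.

S(f_1,f_2): lcm = pq. S = -¼p + 2q² + ¼q - 67/4.
  reduce S modulo (f_1, f_2):
  remainder -¼p + 2q² + ¼q - 67/4 ≠ 0; add h_3 = -¼p + 2q² + ¼q - 67/4 to the basis.

S(f_1,h_3): lcm = pq. S = -½p + 8q³ + 3q² - 267/4q - 41/4.
  reduce S modulo (f_1, f_2, h_3):
  remainder 8q³ - q² - 269/4q + 93/4 ≠ 0; add h_4 = 8q³ - q² - 269/4q + 93/4 to the basis.

The other S-polynomials (S(f_2,h_3), S(f_1,h_4), S(f_2,h_4), S(h_3,h_4)) all reduce to 0 modulo the current basis, so we have a Gröbner basis.
Inter-reduce: drop elements whose leading term is divisible by another's, tail-reduce, and make monic.
Reduced Gröbner basis: {p - 8q² - q + 67, q³ - ⅛q² - 269/32q + 93/32}.

Since the basis is lex-ordered, q³ - ⅛q² - 269/32q + 93/32 is univariate in q. Its roots are {-3, 25/16 - sqrt(377)/16, sqrt(377)/16 + 25/16}. Back-substituting each root into the other basis elements fixes the other coordinates.
  q = -3: the earlier basis element becomes p - 2 = 0, giving p = 2 — point (2, -3).
  q = 25/16 - sqrt(377)/16: the earlier basis element becomes p + 13*sqrt(377)/8 + 273/8 = 0, giving p = -273/8 - 13*sqrt(377)/8 — point (-273/8 - 13*sqrt(377)/8, 25/16 - sqrt(377)/16).
  q = sqrt(377)/16 + 25/16: the earlier basis element becomes p - 13*sqrt(377)/8 + 273/8 = 0, giving p = -273/8 + 13*sqrt(377)/8 — point (-273/8 + 13*sqrt(377)/8, sqrt(377)/16 + 25/16).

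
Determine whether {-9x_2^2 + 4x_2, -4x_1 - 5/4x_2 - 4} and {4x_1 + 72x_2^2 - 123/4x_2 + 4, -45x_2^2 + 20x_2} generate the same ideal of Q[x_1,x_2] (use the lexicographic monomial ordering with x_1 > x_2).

Yes, the ideals are equal.

For a fixed monomial order, each ideal has a unique reduced Gröbner basis; comparing bases decides equality.
Buchberger on the first generating set:
f_1 = -9x_2^2 + 4x_2, LT = x_2^2.
f_2 = -4x_1 - 5/4x_2 - 4, LT = x_1.

The S-polynomials (S(f_1,f_2)) all reduce to 0 modulo the current basis, so we have a Gröbner basis.
Inter-reduce: drop elements whose leading term is divisible by another's, tail-reduce, and make monic.
Reduced Gröbner basis: {x_1 + 5/16x_2 + 1, x_2^2 - 4/9x_2}.

Buchberger on the second generating set:
h_1 = 4x_1 + 72x_2^2 - 123/4x_2 + 4, LT = x_1.
h_2 = -45x_2^2 + 20x_2, LT = x_2^2.

The S-polynomials (S(h_1,h_2)) all reduce to 0 modulo the current basis, so we have a Gröbner basis.
Inter-reduce: drop elements whose leading term is divisible by another's, tail-reduce, and make monic.
Reduced Gröbner basis: {x_1 + 5/16x_2 + 1, x_2^2 - 4/9x_2}.

Same reduced basis, so the two generating sets span the same ideal.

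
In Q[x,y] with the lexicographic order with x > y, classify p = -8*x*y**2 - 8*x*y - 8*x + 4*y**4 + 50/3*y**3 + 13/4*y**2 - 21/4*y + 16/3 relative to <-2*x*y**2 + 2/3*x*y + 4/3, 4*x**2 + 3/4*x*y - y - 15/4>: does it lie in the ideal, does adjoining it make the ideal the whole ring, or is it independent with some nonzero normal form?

-8*x*y**2 - 8*x*y - 8*x + 4*y**4 + 50/3*y**3 + 13/4*y**2 - 21/4*y + 16/3 lies in I (it reduces to 0).

First compute the reduced Gröbner basis of I by Buchberger's algorithm.
f_1 = -2*x*y**2 + 2/3*x*y + 4/3, LT = x*y**2.
f_2 = 4*x**2 + 3/4*x*y - y - 15/4, LT = x**2.

S(f_1,f_2): lcm = x**2*y**2. S = -1/3*x**2*y - 3/16*x*y**3 - 2/3*x + 1/4*y**3 + 15/16*y**2.
  leading term x**2*y: subtract (-1/12*y)·f_2 from -1/3*x**2*y - 3/16*x*y**3 - 2/3*x + 1/4*y**3 + 15/16*y**2 → -3/16*x*y**3 + 1/16*x*y**2 - 2/3*x + 1/4*y**3 + 41/48*y**2 - 5/16*y
  leading term x*y**3: subtract (3/32*y)·f_1 from -3/16*x*y**3 + 1/16*x*y**2 - 2/3*x + 1/4*y**3 + 41/48*y**2 - 5/16*y → -2/3*x + 1/4*y**3 + 41/48*y**2 - 7/16*y
  leading term x: no divisor's leading term divides it; move -2/3*x to the remainder.
  leading term y**3: no divisor's leading term divides it; move 1/4*y**3 to the remainder.
  leading term y**2: no divisor's leading term divides it; move 41/48*y**2 to the remainder.
  leading term y: no divisor's leading term divides it; move -7/16*y to the remainder.
  remainder -2/3*x + 1/4*y**3 + 41/48*y**2 - 7/16*y ≠ 0; add h_3 = -2/3*x + 1/4*y**3 + 41/48*y**2 - 7/16*y to the basis.

S(f_1,h_3): lcm = x*y**2. S = -1/3*x*y + 3/8*y**5 + 41/32*y**4 - 21/32*y**3 - 2/3.
  leading term x*y: subtract (1/2*y)·h_3 from -1/3*x*y + 3/8*y**5 + 41/32*y**4 - 21/32*y**3 - 2/3 → 3/8*y**5 + 37/32*y**4 - 13/12*y**3 + 7/32*y**2 - 2/3
  leading term y**5: no divisor's leading term divides it; move 3/8*y**5 to the remainder.
  leading term y**4: no divisor's leading term divides it; move 37/32*y**4 to the remainder.
  leading term y**3: no divisor's leading term divides it; move -13/12*y**3 to the remainder.
  leading term y**2: no divisor's leading term divides it; move 7/32*y**2 to the remainder.
  leading term 1: no divisor's leading term divides it; move -2/3 to the remainder.
  remainder 3/8*y**5 + 37/32*y**4 - 13/12*y**3 + 7/32*y**2 - 2/3 ≠ 0; add h_4 = 3/8*y**5 + 37/32*y**4 - 13/12*y**3 + 7/32*y**2 - 2/3 to the basis.

The other S-polynomials (S(f_2,h_3), S(f_1,h_4), S(f_2,h_4), S(h_3,h_4)) all reduce to 0 modulo the current basis, so we have a Gröbner basis.
Inter-reduce: drop elements whose leading term is divisible by another's, tail-reduce, and make monic.
Reduced Gröbner basis: {x - 3/8*y**3 - 41/32*y**2 + 21/32*y, y**5 + 37/12*y**4 - 26/9*y**3 + 7/12*y**2 - 16/9}.
Label its elements g_1 = x - 3/8*y**3 - 41/32*y**2 + 21/32*y, g_2 = y**5 + 37/12*y**4 - 26/9*y**3 + 7/12*y**2 - 16/9.

Reduce p = -8*x*y**2 - 8*x*y - 8*x + 4*y**4 + 50/3*y**3 + 13/4*y**2 - 21/4*y + 16/3 modulo G:
  leading term x*y**2: subtract (-8*y**2)·g_1 from -8*x*y**2 - 8*x*y - 8*x + 4*y**4 + 50/3*y**3 + 13/4*y**2 - 21/4*y + 16/3 → -8*x*y - 8*x - 3*y**5 - 25/4*y**4 + 263/12*y**3 + 13/4*y**2 - 21/4*y + 16/3
  leading term x*y: subtract (-8*y)·g_1 from -8*x*y - 8*x - 3*y**5 - 25/4*y**4 + 263/12*y**3 + 13/4*y**2 - 21/4*y + 16/3 → -8*x - 3*y**5 - 37/4*y**4 + 35/3*y**3 + 17/2*y**2 - 21/4*y + 16/3
  leading term x: subtract (-8)·g_1 from -8*x - 3*y**5 - 37/4*y**4 + 35/3*y**3 + 17/2*y**2 - 21/4*y + 16/3 → -3*y**5 - 37/4*y**4 + 26/3*y**3 - 7/4*y**2 + 16/3
  leading term y**5: subtract (-3)·g_2 from -3*y**5 - 37/4*y**4 + 26/3*y**3 - 7/4*y**2 + 16/3 → 0
  normal form = 0.
Since the normal form is 0, p ∈ I.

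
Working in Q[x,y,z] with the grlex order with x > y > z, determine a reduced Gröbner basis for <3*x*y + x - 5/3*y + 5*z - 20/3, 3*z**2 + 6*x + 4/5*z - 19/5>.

f_1 = 3*x*y + x - 5/3*y + 5*z - 20/3, LT = x*y.
f_2 = 3*z**2 + 6*x + 4/5*z - 19/5, LT = z**2.

The S-polynomials (S(f_1,f_2)) all reduce to 0 modulo the current basis, so we have a Gröbner basis.

G = {x*y + 1/3*x - 5/9*y + 5/3*z - 20/9, z**2 + 2*x + 4/15*z - 19/15}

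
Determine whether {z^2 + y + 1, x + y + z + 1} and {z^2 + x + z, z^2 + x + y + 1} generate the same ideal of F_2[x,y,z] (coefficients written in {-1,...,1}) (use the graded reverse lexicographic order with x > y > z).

No, the ideals differ.

For a fixed monomial order, each ideal has a unique reduced Gröbner basis; comparing bases decides equality.
Buchberger on the first generating set:
f_1 = z^2 + y + 1, LT = z^2.
f_2 = x + y + z + 1, LT = x.

The S-polynomials (S(f_1,f_2)) all reduce to 0 modulo the current basis, so we have a Gröbner basis.
Inter-reduce: drop elements whose leading term is divisible by another's, tail-reduce, and make monic.
Reduced Gröbner basis: {z^2 + y + 1, x + y + z + 1}.

Buchberger on the second generating set:
h_1 = z^2 + x + z, LT = z^2.
h_2 = z^2 + x + y + 1, LT = z^2.

S(h_1,h_2): lcm = z^2. S = y + z + 1.
  leading term y: no divisor's leading term divides it; move y to the remainder.
  leading term z: no divisor's leading term divides it; move z to the remainder.
  leading term 1: no divisor's leading term divides it; move 1 to the remainder.
  remainder y + z + 1 ≠ 0; add k_3 = y + z + 1 to the basis.

The other S-polynomials (S(h_1,k_3), S(h_2,k_3)) all reduce to 0 modulo the current basis, so we have a Gröbner basis.
Inter-reduce: drop elements whose leading term is divisible by another's, tail-reduce, and make monic.
Reduced Gröbner basis: {z^2 + x + z, y + z + 1}.

Since the reduced bases disagree, the two ideals are not the same.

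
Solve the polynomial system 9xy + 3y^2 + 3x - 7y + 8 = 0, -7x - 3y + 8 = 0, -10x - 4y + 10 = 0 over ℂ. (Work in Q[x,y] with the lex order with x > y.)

{(-1, 5)}

Compute a lex Gröbner basis by Buchberger's algorithm.
f_1 = 9xy + 3x + 3y^2 - 7y + 8, LT = xy.
f_2 = -7x - 3y + 8, LT = x.
f_3 = -10x - 4y + 10, LT = x.

S(f_1,f_2): lcm = xy. S = 1/3x - 2/21y^2 + 23/63y + 8/9.
  leading term x: subtract (-1/21)·f_2 from 1/3x - 2/21y^2 + 23/63y + 8/9 → -2/21y^2 + 2/9y + 80/63
  leading term y^2: no divisor's leading term divides it; move -2/21y^2 to the remainder.
  leading term y: no divisor's leading term divides it; move 2/9y to the remainder.
  leading term 1: no divisor's leading term divides it; move 80/63 to the remainder.
  remainder -2/21y^2 + 2/9y + 80/63 ≠ 0; add h_4 = -2/21y^2 + 2/9y + 80/63 to the basis.

S(f_1,f_3): lcm = xy. S = 1/3x - 1/15y^2 + 2/9y + 8/9.
  leading term x: subtract (-1/21)·f_2 from 1/3x - 1/15y^2 + 2/9y + 8/9 → -1/15y^2 + 5/63y + 80/63
  leading term y^2: subtract (7/10)·h_4 from -1/15y^2 + 5/63y + 80/63 → -8/105y + 8/21
  leading term y: no divisor's leading term divides it; move -8/105y to the remainder.
  leading term 1: no divisor's leading term divides it; move 8/21 to the remainder.
  remainder -8/105y + 8/21 ≠ 0; add h_5 = -8/105y + 8/21 to the basis.

The other S-polynomials (S(f_2,f_3), S(f_1,h_4), S(f_2,h_4), S(f_3,h_4), S(f_1,h_5), S(f_2,h_5), S(f_3,h_5), S(h_4,h_5)) all reduce to 0 modulo the current basis, so we have a Gröbner basis.
Inter-reduce: drop elements whose leading term is divisible by another's, tail-reduce, and make monic.
Reduced Gröbner basis: {x + 1, y - 5}.

Since the basis is lex-ordered, y - 5 is univariate in y. Its roots are {5}. Back-substituting each root into the other basis elements fixes the other coordinates.
  y = 5: the earlier basis element becomes x + 1 = 0, giving x = -1 — point (-1, 5).
Check: every point annihilates each of the original generators.
Zero-dimensionality of the ideal guarantees finitely many solutions over ℂ.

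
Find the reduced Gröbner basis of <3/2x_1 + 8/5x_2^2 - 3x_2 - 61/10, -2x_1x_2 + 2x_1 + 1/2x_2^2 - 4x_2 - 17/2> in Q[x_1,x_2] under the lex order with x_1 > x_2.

G = {x_1 + 16/15x_2^2 - 2x_2 - 61/15, x_2^3 - 169/64x_2^2 - 61/16x_2 - 11/64}

f_1 = 3/2x_1 + 8/5x_2^2 - 3x_2 - 61/10, LT = x_1.
f_2 = -2x_1x_2 + 2x_1 + 1/2x_2^2 - 4x_2 - 17/2, LT = x_1x_2.

S(f_1,f_2): lcm = x_1x_2. S = x_1 + 16/15x_2^3 - 7/4x_2^2 - 91/15x_2 - 17/4.
  reduce S modulo (f_1, f_2):
  remainder 16/15x_2^3 - 169/60x_2^2 - 61/15x_2 - 11/60 ≠ 0; add g_3 = 16/15x_2^3 - 169/60x_2^2 - 61/15x_2 - 11/60 to the basis.

The other S-polynomials (S(f_1,g_3), S(f_2,g_3)) all reduce to 0 modulo the current basis, so we have a Gröbner basis.
Inter-reduce: drop elements whose leading term is divisible by another's, tail-reduce, and make monic.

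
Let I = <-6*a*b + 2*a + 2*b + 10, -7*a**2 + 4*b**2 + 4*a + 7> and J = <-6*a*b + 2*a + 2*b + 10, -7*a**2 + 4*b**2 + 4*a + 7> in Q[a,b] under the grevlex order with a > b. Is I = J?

Since reduced Gröbner bases are canonical representatives of ideals under a given ordering, it suffices to compute and compare them.
Buchberger on the first generating set:
f_1 = -6*a*b + 2*a + 2*b + 10, LT = a*b.
f_2 = -7*a**2 + 4*b**2 + 4*a + 7, LT = a**2.

S(f_1,f_2): lcm = a**2*b. S = 4/7*b**3 - 1/3*a**2 + 5/21*a*b - 5/3*a + b.
  leading term b**3: no divisor's leading term divides it; move 4/7*b**3 to the remainder.
  leading term a**2: subtract (1/21)·f_2 from -1/3*a**2 + 5/21*a*b - 5/3*a + b → 5/21*a*b - 4/21*b**2 - 13/7*a + b - 1/3
  leading term a*b: subtract (-5/126)·f_1 from 5/21*a*b - 4/21*b**2 - 13/7*a + b - 1/3 → -4/21*b**2 - 16/9*a + 68/63*b + 4/63
  leading term b**2: no divisor's leading term divides it; move -4/21*b**2 to the remainder.
  leading term a: no divisor's leading term divides it; move -16/9*a to the remainder.
  leading term b: no divisor's leading term divides it; move 68/63*b to the remainder.
  leading term 1: no divisor's leading term divides it; move 4/63 to the remainder.
  remainder 4/7*b**3 - 4/21*b**2 - 16/9*a + 68/63*b + 4/63 ≠ 0; add g_3 = 4/7*b**3 - 4/21*b**2 - 16/9*a + 68/63*b + 4/63 to the basis.

S(f_1,g_3): lcm = a*b**3. S = -1/3*b**3 + 28/9*a**2 - 17/9*a*b - 5/3*b**2 - 1/9*a.
  leading term b**3: subtract (-7/12)·g_3 from -1/3*b**3 + 28/9*a**2 - 17/9*a*b - 5/3*b**2 - 1/9*a → 28/9*a**2 - 17/9*a*b - 16/9*b**2 - 31/27*a + 17/27*b + 1/27
  leading term a**2: subtract (-4/9)·f_2 from 28/9*a**2 - 17/9*a*b - 16/9*b**2 - 31/27*a + 17/27*b + 1/27 → -17/9*a*b + 17/27*a + 17/27*b + 85/27
  leading term a*b: subtract (17/54)·f_1 from -17/9*a*b + 17/27*a + 17/27*b + 85/27 → 0
  remainder 0.

S(f_2,g_3): leading monomials are coprime, so the S-polynomial reduces to 0 (Buchberger's first criterion).
Every S-polynomial of the final basis reduces to 0, so we have a Gröbner basis.
Inter-reduce: drop elements whose leading term is divisible by another's, tail-reduce, and make monic.
Reduced Gröbner basis: {b**3 - 1/3*b**2 - 28/9*a + 17/9*b + 1/9, a**2 - 4/7*b**2 - 4/7*a - 1, a*b - 1/3*a - 1/3*b - 5/3}.

Buchberger on the second generating set:
h_1 = -6*a*b + 2*a + 2*b + 10, LT = a*b.
h_2 = -7*a**2 + 4*b**2 + 4*a + 7, LT = a**2.

S(h_1,h_2): lcm = a**2*b. S = 4/7*b**3 - 1/3*a**2 + 5/21*a*b - 5/3*a + b.
  leading term b**3: no divisor's leading term divides it; move 4/7*b**3 to the remainder.
  leading term a**2: subtract (1/21)·h_2 from -1/3*a**2 + 5/21*a*b - 5/3*a + b → 5/21*a*b - 4/21*b**2 - 13/7*a + b - 1/3
  leading term a*b: subtract (-5/126)·h_1 from 5/21*a*b - 4/21*b**2 - 13/7*a + b - 1/3 → -4/21*b**2 - 16/9*a + 68/63*b + 4/63
  leading term b**2: no divisor's leading term divides it; move -4/21*b**2 to the remainder.
  leading term a: no divisor's leading term divides it; move -16/9*a to the remainder.
  leading term b: no divisor's leading term divides it; move 68/63*b to the remainder.
  leading term 1: no divisor's leading term divides it; move 4/63 to the remainder.
  remainder 4/7*b**3 - 4/21*b**2 - 16/9*a + 68/63*b + 4/63 ≠ 0; add k_3 = 4/7*b**3 - 4/21*b**2 - 16/9*a + 68/63*b + 4/63 to the basis.

S(h_1,k_3): lcm = a*b**3. S = -1/3*b**3 + 28/9*a**2 - 17/9*a*b - 5/3*b**2 - 1/9*a.
  leading term b**3: subtract (-7/12)·k_3 from -1/3*b**3 + 28/9*a**2 - 17/9*a*b - 5/3*b**2 - 1/9*a → 28/9*a**2 - 17/9*a*b - 16/9*b**2 - 31/27*a + 17/27*b + 1/27
  leading term a**2: subtract (-4/9)·h_2 from 28/9*a**2 - 17/9*a*b - 16/9*b**2 - 31/27*a + 17/27*b + 1/27 → -17/9*a*b + 17/27*a + 17/27*b + 85/27
  leading term a*b: subtract (17/54)·h_1 from -17/9*a*b + 17/27*a + 17/27*b + 85/27 → 0
  remainder 0.

S(h_2,k_3): leading monomials are coprime, so the S-polynomial reduces to 0 (Buchberger's first criterion).
Every S-polynomial of the final basis reduces to 0, so we have a Gröbner basis.
Inter-reduce: drop elements whose leading term is divisible by another's, tail-reduce, and make monic.
Reduced Gröbner basis: {b**3 - 1/3*b**2 - 28/9*a + 17/9*b + 1/9, a**2 - 4/7*b**2 - 4/7*a - 1, a*b - 1/3*a - 1/3*b - 5/3}.

Same reduced basis, so the two generating sets span the same ideal.
The same test decides containment: I ⊆ J iff every generator of I reduces to 0 modulo a Gröbner basis of J.

Yes, the ideals are equal.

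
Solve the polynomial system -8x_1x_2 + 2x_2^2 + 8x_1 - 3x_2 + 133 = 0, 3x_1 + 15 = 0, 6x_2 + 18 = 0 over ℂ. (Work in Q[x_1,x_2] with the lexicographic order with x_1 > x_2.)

Compute a lex Gröbner basis by Buchberger's algorithm.
f_1 = -8x_1x_2 + 8x_1 + 2x_2^2 - 3x_2 + 133, LT = x_1x_2.
f_2 = 3x_1 + 15, LT = x_1.
f_3 = 6x_2 + 18, LT = x_2.

The S-polynomials (S(f_1,f_2), S(f_1,f_3), S(f_2,f_3)) all reduce to 0 modulo the current basis, so we have a Gröbner basis.
Inter-reduce: drop elements whose leading term is divisible by another's, tail-reduce, and make monic.
Reduced Gröbner basis: {x_1 + 5, x_2 + 3}.

Elimination: the polynomial x_2 + 3 lies in the elimination ideal for x_2, so x_2 ∈ {-3}. For each such x_2, the remaining basis elements (now univariate) give the rest of the solution.
  x_2 = -3: the earlier basis element becomes x_1 + 5 = 0, giving x_1 = -5 — point (-5, -3).
Check: every point annihilates each of the original generators.

{(-5, -3)}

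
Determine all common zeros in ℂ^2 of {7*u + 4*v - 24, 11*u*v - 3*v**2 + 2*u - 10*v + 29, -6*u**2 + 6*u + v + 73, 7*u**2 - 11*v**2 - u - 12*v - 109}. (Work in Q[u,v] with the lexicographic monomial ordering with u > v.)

{(4, -1)}

Compute a lex Gröbner basis by Buchberger's algorithm.
f_1 = 7*u + 4*v - 24, LT = u.
f_2 = 11*u*v + 2*u - 3*v**2 - 10*v + 29, LT = u*v.
f_3 = -6*u**2 + 6*u + v + 73, LT = u**2.
f_4 = 7*u**2 - u - 11*v**2 - 12*v - 109, LT = u**2.

S(f_1,f_2): lcm = u*v. S = -2/11*u + 65/77*v**2 - 194/77*v - 29/11.
  leading term u: subtract (-2/77)·f_1 from -2/11*u + 65/77*v**2 - 194/77*v - 29/11 → 65/77*v**2 - 186/77*v - 251/77
  leading term v**2: no divisor's leading term divides it; move 65/77*v**2 to the remainder.
  leading term v: no divisor's leading term divides it; move -186/77*v to the remainder.
  leading term 1: no divisor's leading term divides it; move -251/77 to the remainder.
  remainder 65/77*v**2 - 186/77*v - 251/77 ≠ 0; add h_5 = 65/77*v**2 - 186/77*v - 251/77 to the basis.

S(f_1,f_3): lcm = u**2. S = 4/7*u*v - 17/7*u + 1/6*v + 73/6.
  leading term u*v: subtract (4/49*v)·f_1 from 4/7*u*v - 17/7*u + 1/6*v + 73/6 → -17/7*u - 16/49*v**2 + 625/294*v + 73/6
  leading term u: subtract (-17/49)·f_1 from -17/7*u - 16/49*v**2 + 625/294*v + 73/6 → -16/49*v**2 + 1033/294*v + 1129/294
  leading term v**2: subtract (-176/455)·h_5 from -16/49*v**2 + 1033/294*v + 1129/294 → 49289/19110*v + 49289/19110
  leading term v: no divisor's leading term divides it; move 49289/19110*v to the remainder.
  leading term 1: no divisor's leading term divides it; move 49289/19110 to the remainder.
  remainder 49289/19110*v + 49289/19110 ≠ 0; add h_6 = 49289/19110*v + 49289/19110 to the basis.

The other S-polynomials (S(f_1,f_4), S(f_2,f_3), S(f_2,f_4), S(f_3,f_4), S(f_1,h_5), S(f_2,h_5), S(f_3,h_5), S(f_4,h_5), S(f_1,h_6), S(f_2,h_6), S(f_3,h_6), S(f_4,h_6), S(h_5,h_6)) all reduce to 0 modulo the current basis, so we have a Gröbner basis.
Inter-reduce: drop elements whose leading term is divisible by another's, tail-reduce, and make monic.
Reduced Gröbner basis: {u - 4, v + 1}.

A lex Gröbner basis eliminates variables successively. Here v + 1 depends only on v, with roots {-1}; lifting each root through the earlier basis elements recovers the full solutions.
  v = -1: the earlier basis element becomes u - 4 = 0, giving u = 4 — point (4, -1).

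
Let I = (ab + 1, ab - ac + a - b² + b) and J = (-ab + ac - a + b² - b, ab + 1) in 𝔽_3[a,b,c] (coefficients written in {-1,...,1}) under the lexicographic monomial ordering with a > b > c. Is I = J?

For a fixed monomial order, each ideal has a unique reduced Gröbner basis; comparing bases decides equality.
Buchberger on the first generating set:
f_1 = ab + 1, LT = ab.
f_2 = ab - ac + a - b² + b, LT = ab.

S(f_1,f_2): lcm = ab. S = ac - a + b² - b + 1.
  reduce S modulo (f_1, f_2):
  remainder ac - a + b² - b + 1 ≠ 0; add g_3 = ac - a + b² - b + 1 to the basis.

S(f_1,g_3): lcm = abc. S = ab - b³ + b² - b + c.
  reduce S modulo (f_1, f_2, g_3):
  remainder -b³ + b² - b + c - 1 ≠ 0; add g_4 = -b³ + b² - b + c - 1 to the basis.

The other S-polynomials (S(f_2,g_3), S(f_1,g_4), S(f_2,g_4), S(g_3,g_4)) all reduce to 0 modulo the current basis, so we have a Gröbner basis.
Inter-reduce: drop elements whose leading term is divisible by another's, tail-reduce, and make monic.
Reduced Gröbner basis: {ab + 1, ac - a + b² - b + 1, b³ - b² + b - c + 1}.

Buchberger on the second generating set:
h_1 = -ab + ac - a + b² - b, LT = ab.
h_2 = ab + 1, LT = ab.

S(h_1,h_2): lcm = ab. S = -ac + a - b² + b - 1.
  reduce S modulo (h_1, h_2):
  remainder -ac + a - b² + b - 1 ≠ 0; add k_3 = -ac + a - b² + b - 1 to the basis.

S(h_1,k_3): lcm = abc. S = ab - ac² + ac - b³ - b²c + b² + bc - b.
  reduce S modulo (h_1, h_2, k_3):
  remainder -b³ + b² - b + c - 1 ≠ 0; add k_4 = -b³ + b² - b + c - 1 to the basis.

The other S-polynomials (S(h_2,k_3), S(h_1,k_4), S(h_2,k_4), S(k_3,k_4)) all reduce to 0 modulo the current basis, so we have a Gröbner basis.
Inter-reduce: drop elements whose leading term is divisible by another's, tail-reduce, and make monic.
Reduced Gröbner basis: {ab + 1, ac - a + b² - b + 1, b³ - b² + b - c + 1}.

Same reduced basis, so the two generating sets span the same ideal.

Yes, the ideals are equal.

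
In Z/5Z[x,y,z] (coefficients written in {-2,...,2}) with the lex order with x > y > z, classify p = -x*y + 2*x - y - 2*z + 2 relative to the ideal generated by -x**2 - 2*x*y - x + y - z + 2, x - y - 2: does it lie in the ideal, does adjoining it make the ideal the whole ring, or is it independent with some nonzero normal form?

First compute the reduced Gröbner basis of I by Buchberger's algorithm.
f_1 = -x**2 - 2*x*y - x + y - z + 2, LT = x**2.
f_2 = x - y - 2, LT = x.

S(f_1,f_2): lcm = x**2. S = -2*x*y - 2*x - y + z - 2.
  leading term x*y: subtract (-2*y)·f_2 from -2*x*y - 2*x - y + z - 2 → -2*x - 2*y**2 + z - 2
  leading term x: subtract (-2)·f_2 from -2*x - 2*y**2 + z - 2 → -2*y**2 - 2*y + z - 1
  leading term y**2: no divisor's leading term divides it; move -2*y**2 to the remainder.
  leading term y: no divisor's leading term divides it; move -2*y to the remainder.
  leading term z: no divisor's leading term divides it; move z to the remainder.
  leading term 1: no divisor's leading term divides it; move -1 to the remainder.
  remainder -2*y**2 - 2*y + z - 1 ≠ 0; add h_3 = -2*y**2 - 2*y + z - 1 to the basis.

S(f_1,h_3): leading monomials are coprime, so the S-polynomial reduces to 0 (Buchberger's first criterion).
S(f_2,h_3): leading monomials are coprime, so the S-polynomial reduces to 0 (Buchberger's first criterion).
Every S-polynomial of the final basis reduces to 0, so we have a Gröbner basis.
Inter-reduce: drop elements whose leading term is divisible by another's, tail-reduce, and make monic.
Reduced Gröbner basis: {x - y - 2, y**2 + y + 2*z - 2}.
Label its elements g_1 = x - y - 2, g_2 = y**2 + y + 2*z - 2.

Reduce p = -x*y + 2*x - y - 2*z + 2 modulo G:
  leading term x*y: subtract (-y)·g_1 from -x*y + 2*x - y - 2*z + 2 → 2*x - y**2 + 2*y - 2*z + 2
  leading term x: subtract (2)·g_1 from 2*x - y**2 + 2*y - 2*z + 2 → -y**2 - y - 2*z + 1
  leading term y**2: subtract (-1)·g_2 from -y**2 - y - 2*z + 1 → -1
  leading term 1: no divisor's leading term divides it; move -1 to the remainder.
  normal form = -1.
The normal form is nonzero, so p ∉ I. Since p minus its normal form lies in I, I + (p) = I + (r) where r = -1; decide whether this ideal is the whole ring.
Here r = -1 is a nonzero constant, hence a unit: 1 ∈ I + (p), the Gröbner basis of I + (p) is {1}, and the enlarged system has no common solution — adjoining p is inconsistent.

Adjoining -x*y + 2*x - y - 2*z + 2 makes the ideal the whole ring: the system is inconsistent.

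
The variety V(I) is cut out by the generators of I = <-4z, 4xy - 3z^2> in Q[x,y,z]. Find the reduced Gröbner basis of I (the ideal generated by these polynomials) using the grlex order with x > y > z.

f_1 = -4z, LT = z.
f_2 = 4xy - 3z^2, LT = xy.

The S-polynomials (S(f_1,f_2)) all reduce to 0 modulo the current basis, so we have a Gröbner basis.

G = {xy, z}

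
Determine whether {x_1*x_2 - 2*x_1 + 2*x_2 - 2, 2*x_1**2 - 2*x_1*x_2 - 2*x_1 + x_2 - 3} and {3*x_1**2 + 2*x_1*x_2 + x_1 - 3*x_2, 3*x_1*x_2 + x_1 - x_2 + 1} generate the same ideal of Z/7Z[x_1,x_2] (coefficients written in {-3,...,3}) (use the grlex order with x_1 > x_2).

Two ideals are equal iff their reduced Gröbner bases coincide (the reduced basis is unique for a fixed ordering).
Buchberger on the first generating set:
f_1 = x_1*x_2 - 2*x_1 + 2*x_2 - 2, LT = x_1*x_2.
f_2 = 2*x_1**2 - 2*x_1*x_2 - 2*x_1 + x_2 - 3, LT = x_1**2.

S(f_1,f_2): lcm = x_1**2*x_2. S = x_1*x_2**2 - 2*x_1**2 + 3*x_1*x_2 + 3*x_2**2 - 2*x_1 - 2*x_2.
  leading term x_1*x_2**2: subtract (x_2)·f_1 from x_1*x_2**2 - 2*x_1**2 + 3*x_1*x_2 + 3*x_2**2 - 2*x_1 - 2*x_2 → -2*x_1**2 - 2*x_1*x_2 + x_2**2 - 2*x_1
  leading term x_1**2: subtract (-1)·f_2 from -2*x_1**2 - 2*x_1*x_2 + x_2**2 - 2*x_1 → 3*x_1*x_2 + x_2**2 + 3*x_1 + x_2 - 3
  leading term x_1*x_2: subtract (3)·f_1 from 3*x_1*x_2 + x_2**2 + 3*x_1 + x_2 - 3 → x_2**2 + 2*x_1 + 2*x_2 + 3
  leading term x_2**2: no divisor's leading term divides it; move x_2**2 to the remainder.
  leading term x_1: no divisor's leading term divides it; move 2*x_1 to the remainder.
  leading term x_2: no divisor's leading term divides it; move 2*x_2 to the remainder.
  leading term 1: no divisor's leading term divides it; move 3 to the remainder.
  remainder x_2**2 + 2*x_1 + 2*x_2 + 3 ≠ 0; add g_3 = x_2**2 + 2*x_1 + 2*x_2 + 3 to the basis.

The other S-polynomials (S(f_1,g_3), S(f_2,g_3)) all reduce to 0 modulo the current basis, so we have a Gröbner basis.
Inter-reduce: drop elements whose leading term is divisible by another's, tail-reduce, and make monic.
Reduced Gröbner basis: {x_1**2 - 3*x_1 - x_2, x_1*x_2 - 2*x_1 + 2*x_2 - 2, x_2**2 + 2*x_1 + 2*x_2 + 3}.

Buchberger on the second generating set:
h_1 = 3*x_1**2 + 2*x_1*x_2 + x_1 - 3*x_2, LT = x_1**2.
h_2 = 3*x_1*x_2 + x_1 - x_2 + 1, LT = x_1*x_2.

S(h_1,h_2): lcm = x_1**2*x_2. S = 3*x_1*x_2**2 + 2*x_1**2 + 3*x_1*x_2 - x_2**2 + 2*x_1.
  leading term x_1*x_2**2: subtract (x_2)·h_2 from 3*x_1*x_2**2 + 2*x_1**2 + 3*x_1*x_2 - x_2**2 + 2*x_1 → 2*x_1**2 + 2*x_1*x_2 + 2*x_1 - x_2
  leading term x_1**2: subtract (3)·h_1 from 2*x_1**2 + 2*x_1*x_2 + 2*x_1 - x_2 → 3*x_1*x_2 - x_1 + x_2
  leading term x_1*x_2: subtract (1)·h_2 from 3*x_1*x_2 - x_1 + x_2 → -2*x_1 + 2*x_2 - 1
  leading term x_1: no divisor's leading term divides it; move -2*x_1 to the remainder.
  leading term x_2: no divisor's leading term divides it; move 2*x_2 to the remainder.
  leading term 1: no divisor's leading term divides it; move -1 to the remainder.
  remainder -2*x_1 + 2*x_2 - 1 ≠ 0; add k_3 = -2*x_1 + 2*x_2 - 1 to the basis.

S(h_2,k_3): lcm = x_1*x_2. S = x_2**2 - 2*x_1 - 2*x_2 - 2.
  leading term x_2**2: no divisor's leading term divides it; move x_2**2 to the remainder.
  leading term x_1: subtract (1)·k_3 from -2*x_1 - 2*x_2 - 2 → 3*x_2 - 1
  leading term x_2: no divisor's leading term divides it; move 3*x_2 to the remainder.
  leading term 1: no divisor's leading term divides it; move -1 to the remainder.
  remainder x_2**2 + 3*x_2 - 1 ≠ 0; add k_4 = x_2**2 + 3*x_2 - 1 to the basis.

The other S-polynomials (S(h_1,k_3), S(h_1,k_4), S(h_2,k_4), S(k_3,k_4)) all reduce to 0 modulo the current basis, so we have a Gröbner basis.
Inter-reduce: drop elements whose leading term is divisible by another's, tail-reduce, and make monic.
Reduced Gröbner basis: {x_2**2 + 3*x_2 - 1, x_1 - x_2 - 3}.

The bases are distinct; the ideals are different.

No, the ideals differ.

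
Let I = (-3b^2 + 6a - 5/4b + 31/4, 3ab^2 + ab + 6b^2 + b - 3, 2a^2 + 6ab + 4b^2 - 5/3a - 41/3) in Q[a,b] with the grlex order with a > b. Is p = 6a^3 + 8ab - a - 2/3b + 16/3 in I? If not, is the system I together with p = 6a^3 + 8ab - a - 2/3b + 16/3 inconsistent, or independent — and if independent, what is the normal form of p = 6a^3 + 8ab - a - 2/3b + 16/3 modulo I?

Adjoining 6a^3 + 8ab - a - 2/3b + 16/3 makes the ideal the whole ring: the system is inconsistent.

First compute the reduced Gröbner basis of I by Buchberger's algorithm.
f_1 = -3b^2 + 6a - 5/4b + 31/4, LT = b^2.
f_2 = 3ab^2 + ab + 6b^2 + b - 3, LT = ab^2.
f_3 = 2a^2 + 6ab + 4b^2 - 5/3a - 41/3, LT = a^2.

S(f_1,f_2): lcm = ab^2. S = -2a^2 + 1/12ab - 2b^2 - 31/12a - 1/3b + 1.
  reduce S modulo (f_1, f_2, f_3):
  remainder 73/12ab - 1/4a - 7/6b - 15/2 ≠ 0; add h_4 = 73/12ab - 1/4a - 7/6b - 15/2 to the basis.

S(f_2,f_3): lcm = a^2b^2. S = -3ab^3 - 2b^4 + 1/3a^2b + 17/6ab^2 + 1/3ab + 41/6b^2 - a.
  reduce S modulo (f_1, f_2, f_3, h_4):
  remainder -199391/2628a + 246889/63072b - 4538495/63072 ≠ 0; add h_5 = -199391/2628a + 246889/63072b - 4538495/63072 to the basis.

S(f_1,h_4): lcm = ab^2. S = -2a^2 + 401/876ab + 14/73b^2 - 31/12a + 90/73b.
  reduce S modulo (f_1, f_2, f_3, h_4, h_5):
  remainder 166235069/174666516b + 166235069/174666516 ≠ 0; add h_6 = 166235069/174666516b + 166235069/174666516 to the basis.

The other S-polynomials (S(f_1,f_3), S(f_2,h_4), S(f_3,h_4), S(f_1,h_5), S(f_2,h_5), S(f_3,h_5), S(h_4,h_5), S(f_1,h_6), S(f_2,h_6), S(f_3,h_6), S(h_4,h_6), S(h_5,h_6)) all reduce to 0 modulo the current basis, so we have a Gröbner basis.
Inter-reduce: drop elements whose leading term is divisible by another's, tail-reduce, and make monic.
Reduced Gröbner basis: {a + 1, b + 1}.
Label its elements g_1 = a + 1, g_2 = b + 1.

Reduce p = 6a^3 + 8ab - a - 2/3b + 16/3 modulo G:
  leading term a^3: subtract (6a^2)·g_1 from 6a^3 + 8ab - a - 2/3b + 16/3 → -6a^2 + 8ab - a - 2/3b + 16/3
  leading term a^2: subtract (-6a)·g_1 from -6a^2 + 8ab - a - 2/3b + 16/3 → 8ab + 5a - 2/3b + 16/3
  leading term ab: subtract (8b)·g_1 from 8ab + 5a - 2/3b + 16/3 → 5a - 26/3b + 16/3
  leading term a: subtract (5)·g_1 from 5a - 26/3b + 16/3 → -26/3b + 1/3
  leading term b: subtract (-26/3)·g_2 from -26/3b + 1/3 → 9
  leading term 1: no divisor's leading term divides it; move 9 to the remainder.
  normal form = 9.
The normal form is nonzero, so p ∉ I. Since p minus its normal form lies in I, I + (p) = I + (r) where r = 9; decide whether this ideal is the whole ring.
Here r = 9 is a nonzero constant, hence a unit: 1 ∈ I + (p), the Gröbner basis of I + (p) is {1}, and the enlarged system has no common solution — adjoining p is inconsistent.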